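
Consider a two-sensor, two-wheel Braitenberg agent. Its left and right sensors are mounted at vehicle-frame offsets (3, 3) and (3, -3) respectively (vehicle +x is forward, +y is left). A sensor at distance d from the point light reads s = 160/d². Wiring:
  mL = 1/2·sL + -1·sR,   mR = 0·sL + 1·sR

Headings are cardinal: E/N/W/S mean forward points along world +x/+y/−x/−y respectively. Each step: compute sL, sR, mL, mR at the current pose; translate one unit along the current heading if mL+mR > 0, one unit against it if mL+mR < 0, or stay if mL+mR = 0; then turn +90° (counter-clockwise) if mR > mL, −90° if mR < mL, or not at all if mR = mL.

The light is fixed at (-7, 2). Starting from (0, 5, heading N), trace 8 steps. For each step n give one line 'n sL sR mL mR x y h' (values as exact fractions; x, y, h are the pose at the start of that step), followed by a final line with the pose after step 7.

0 40/13 20/17 80/221 20/17 0 5 N
1 160/17 32/13 496/221 32/13 0 6 W
2 80/41 16 -616/41 16 -1 6 S
3 160/117 160/81 -1360/1053 160/81 -1 5 E
4 40/13 20/17 80/221 20/17 0 5 N
5 160/17 32/13 496/221 32/13 0 6 W
6 80/41 16 -616/41 16 -1 6 S
7 160/117 160/81 -1360/1053 160/81 -1 5 E
final 0 5 N

n=0: pose=(0,5,N); sL=40/13, sR=20/17; mL=80/221, mR=20/17; mL+mR=20/13 → advance +1; mR−mL=180/221 → turn +1·90°
n=1: pose=(0,6,W); sL=160/17, sR=32/13; mL=496/221, mR=32/13; mL+mR=80/17 → advance +1; mR−mL=48/221 → turn +1·90°
n=2: pose=(-1,6,S); sL=80/41, sR=16; mL=-616/41, mR=16; mL+mR=40/41 → advance +1; mR−mL=1272/41 → turn +1·90°
n=3: pose=(-1,5,E); sL=160/117, sR=160/81; mL=-1360/1053, mR=160/81; mL+mR=80/117 → advance +1; mR−mL=3440/1053 → turn +1·90°
n=4: pose=(0,5,N); sL=40/13, sR=20/17; mL=80/221, mR=20/17; mL+mR=20/13 → advance +1; mR−mL=180/221 → turn +1·90°
n=5: pose=(0,6,W); sL=160/17, sR=32/13; mL=496/221, mR=32/13; mL+mR=80/17 → advance +1; mR−mL=48/221 → turn +1·90°
n=6: pose=(-1,6,S); sL=80/41, sR=16; mL=-616/41, mR=16; mL+mR=40/41 → advance +1; mR−mL=1272/41 → turn +1·90°
n=7: pose=(-1,5,E); sL=160/117, sR=160/81; mL=-1360/1053, mR=160/81; mL+mR=80/117 → advance +1; mR−mL=3440/1053 → turn +1·90°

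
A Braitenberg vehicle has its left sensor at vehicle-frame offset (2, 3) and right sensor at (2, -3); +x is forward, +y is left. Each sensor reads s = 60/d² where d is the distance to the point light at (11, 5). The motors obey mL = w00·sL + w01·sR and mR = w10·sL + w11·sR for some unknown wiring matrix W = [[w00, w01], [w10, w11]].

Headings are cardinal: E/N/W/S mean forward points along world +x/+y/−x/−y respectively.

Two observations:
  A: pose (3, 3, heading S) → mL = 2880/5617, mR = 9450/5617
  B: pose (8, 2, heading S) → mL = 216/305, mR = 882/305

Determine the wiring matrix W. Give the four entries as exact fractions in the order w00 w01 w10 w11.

obs A: pose=(3,3,S) → sL=60/41, sR=60/137, mL=2880/5617, mR=9450/5617
obs B: pose=(8,2,S) → sL=12/5, sR=60/61, mL=216/305, mR=882/305
sensor matrix S = [[60/41, 60/137], [12/5, 60/61]]; det S = 133056/342637
solve [mL_A; mL_B] = S·[w00; w01] and [mR_A; mR_B] = S·[w10; w11]:
  w00 = 1/2, w01 = -1/2, w10 = 1, w11 = 1/2

1/2 -1/2 1 1/2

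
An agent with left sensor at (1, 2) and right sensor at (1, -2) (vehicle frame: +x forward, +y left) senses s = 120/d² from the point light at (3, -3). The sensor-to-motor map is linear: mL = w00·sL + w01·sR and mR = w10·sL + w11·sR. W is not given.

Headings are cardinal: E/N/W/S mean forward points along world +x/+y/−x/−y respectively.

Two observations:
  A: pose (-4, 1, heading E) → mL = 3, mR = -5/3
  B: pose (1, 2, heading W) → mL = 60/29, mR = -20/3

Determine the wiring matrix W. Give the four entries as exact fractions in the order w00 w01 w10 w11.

0 1 -1 0

obs A: pose=(-4,1,E) → sL=5/3, sR=3, mL=3, mR=-5/3
obs B: pose=(1,2,W) → sL=20/3, sR=60/29, mL=60/29, mR=-20/3
sensor matrix S = [[5/3, 3], [20/3, 60/29]]; det S = -480/29
solve [mL_A; mL_B] = S·[w00; w01] and [mR_A; mR_B] = S·[w10; w11]:
  w00 = 0, w01 = 1, w10 = -1, w11 = 0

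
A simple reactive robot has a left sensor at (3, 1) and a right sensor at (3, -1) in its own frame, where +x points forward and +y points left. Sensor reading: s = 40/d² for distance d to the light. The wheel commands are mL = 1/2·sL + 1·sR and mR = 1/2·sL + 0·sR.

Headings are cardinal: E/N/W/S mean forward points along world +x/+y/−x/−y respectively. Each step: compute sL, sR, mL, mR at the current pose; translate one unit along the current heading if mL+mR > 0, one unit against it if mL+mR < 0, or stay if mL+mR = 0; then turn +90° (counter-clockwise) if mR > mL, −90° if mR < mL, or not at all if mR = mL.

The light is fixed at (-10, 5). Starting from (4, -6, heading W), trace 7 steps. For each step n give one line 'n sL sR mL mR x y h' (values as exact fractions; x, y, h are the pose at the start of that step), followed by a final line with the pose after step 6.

n=0: pose=(4,-6,W); sL=8/53, sR=40/221; mL=3004/11713, mR=4/53; mL+mR=3888/11713 → advance +1; mR−mL=-40/221 → turn -1·90°
n=1: pose=(3,-6,N); sL=5/26, sR=2/13; mL=1/4, mR=5/52; mL+mR=9/26 → advance +1; mR−mL=-2/13 → turn -1·90°
n=2: pose=(3,-5,E); sL=40/337, sR=40/377; mL=21020/127049, mR=20/337; mL+mR=28560/127049 → advance +1; mR−mL=-40/377 → turn -1·90°
n=3: pose=(4,-5,S); sL=20/197, sR=20/169; mL=5630/33293, mR=10/197; mL+mR=7320/33293 → advance +1; mR−mL=-20/169 → turn -1·90°
n=4: pose=(4,-6,W); sL=8/53, sR=40/221; mL=3004/11713, mR=4/53; mL+mR=3888/11713 → advance +1; mR−mL=-40/221 → turn -1·90°
n=5: pose=(3,-6,N); sL=5/26, sR=2/13; mL=1/4, mR=5/52; mL+mR=9/26 → advance +1; mR−mL=-2/13 → turn -1·90°
n=6: pose=(3,-5,E); sL=40/337, sR=40/377; mL=21020/127049, mR=20/337; mL+mR=28560/127049 → advance +1; mR−mL=-40/377 → turn -1·90°

0 8/53 40/221 3004/11713 4/53 4 -6 W
1 5/26 2/13 1/4 5/52 3 -6 N
2 40/337 40/377 21020/127049 20/337 3 -5 E
3 20/197 20/169 5630/33293 10/197 4 -5 S
4 8/53 40/221 3004/11713 4/53 4 -6 W
5 5/26 2/13 1/4 5/52 3 -6 N
6 40/337 40/377 21020/127049 20/337 3 -5 E
final 4 -5 S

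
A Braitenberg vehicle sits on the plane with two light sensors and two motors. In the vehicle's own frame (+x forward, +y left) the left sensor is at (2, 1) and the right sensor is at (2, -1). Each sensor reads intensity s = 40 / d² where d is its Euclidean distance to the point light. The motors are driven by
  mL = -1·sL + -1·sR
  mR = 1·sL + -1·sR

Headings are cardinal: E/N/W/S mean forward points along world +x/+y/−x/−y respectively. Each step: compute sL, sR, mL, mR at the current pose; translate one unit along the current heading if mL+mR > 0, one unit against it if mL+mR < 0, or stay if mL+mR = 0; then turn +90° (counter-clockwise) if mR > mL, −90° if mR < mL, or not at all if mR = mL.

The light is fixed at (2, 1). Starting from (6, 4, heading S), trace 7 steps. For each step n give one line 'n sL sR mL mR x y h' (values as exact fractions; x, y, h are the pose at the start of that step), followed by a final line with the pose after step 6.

n=0: pose=(6,4,S); sL=20/13, sR=4; mL=-72/13, mR=-32/13; mL+mR=-8 → advance -1; mR−mL=40/13 → turn +1·90°
n=1: pose=(6,5,E); sL=40/61, sR=8/9; mL=-848/549, mR=-128/549; mL+mR=-16/9 → advance -1; mR−mL=80/61 → turn +1·90°
n=2: pose=(5,5,N); sL=1, sR=10/13; mL=-23/13, mR=3/13; mL+mR=-20/13 → advance -1; mR−mL=2 → turn +1·90°
n=3: pose=(5,4,W); sL=8, sR=40/17; mL=-176/17, mR=96/17; mL+mR=-80/17 → advance -1; mR−mL=16 → turn +1·90°
n=4: pose=(6,4,S); sL=20/13, sR=4; mL=-72/13, mR=-32/13; mL+mR=-8 → advance -1; mR−mL=40/13 → turn +1·90°
n=5: pose=(6,5,E); sL=40/61, sR=8/9; mL=-848/549, mR=-128/549; mL+mR=-16/9 → advance -1; mR−mL=80/61 → turn +1·90°
n=6: pose=(5,5,N); sL=1, sR=10/13; mL=-23/13, mR=3/13; mL+mR=-20/13 → advance -1; mR−mL=2 → turn +1·90°

0 20/13 4 -72/13 -32/13 6 4 S
1 40/61 8/9 -848/549 -128/549 6 5 E
2 1 10/13 -23/13 3/13 5 5 N
3 8 40/17 -176/17 96/17 5 4 W
4 20/13 4 -72/13 -32/13 6 4 S
5 40/61 8/9 -848/549 -128/549 6 5 E
6 1 10/13 -23/13 3/13 5 5 N
final 5 4 W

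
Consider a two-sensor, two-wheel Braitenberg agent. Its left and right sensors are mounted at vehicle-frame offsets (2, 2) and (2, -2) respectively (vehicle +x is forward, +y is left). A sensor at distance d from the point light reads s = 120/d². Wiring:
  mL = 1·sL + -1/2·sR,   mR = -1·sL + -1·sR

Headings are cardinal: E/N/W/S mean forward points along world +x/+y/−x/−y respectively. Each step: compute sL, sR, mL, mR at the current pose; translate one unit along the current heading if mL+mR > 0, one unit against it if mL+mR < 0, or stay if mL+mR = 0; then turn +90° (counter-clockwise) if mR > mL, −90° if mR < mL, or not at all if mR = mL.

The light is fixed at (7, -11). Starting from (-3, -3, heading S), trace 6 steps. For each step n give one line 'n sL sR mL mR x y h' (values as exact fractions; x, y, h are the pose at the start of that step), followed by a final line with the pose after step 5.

n=0: pose=(-3,-3,S); sL=6/5, sR=2/3; mL=13/15, mR=-28/15; mL+mR=-1 → advance -1; mR−mL=-41/15 → turn -1·90°
n=1: pose=(-3,-2,W); sL=120/193, sR=24/53; mL=4044/10229, mR=-10992/10229; mL+mR=-36/53 → advance -1; mR−mL=-15036/10229 → turn -1·90°
n=2: pose=(-2,-2,N); sL=60/121, sR=12/17; mL=294/2057, mR=-2472/2057; mL+mR=-18/17 → advance -1; mR−mL=-2766/2057 → turn -1·90°
n=3: pose=(-2,-3,E); sL=120/149, sR=24/17; mL=252/2533, mR=-5616/2533; mL+mR=-36/17 → advance -1; mR−mL=-5868/2533 → turn -1·90°
n=4: pose=(-3,-3,S); sL=6/5, sR=2/3; mL=13/15, mR=-28/15; mL+mR=-1 → advance -1; mR−mL=-41/15 → turn -1·90°
n=5: pose=(-3,-2,W); sL=120/193, sR=24/53; mL=4044/10229, mR=-10992/10229; mL+mR=-36/53 → advance -1; mR−mL=-15036/10229 → turn -1·90°

0 6/5 2/3 13/15 -28/15 -3 -3 S
1 120/193 24/53 4044/10229 -10992/10229 -3 -2 W
2 60/121 12/17 294/2057 -2472/2057 -2 -2 N
3 120/149 24/17 252/2533 -5616/2533 -2 -3 E
4 6/5 2/3 13/15 -28/15 -3 -3 S
5 120/193 24/53 4044/10229 -10992/10229 -3 -2 W
final -2 -2 N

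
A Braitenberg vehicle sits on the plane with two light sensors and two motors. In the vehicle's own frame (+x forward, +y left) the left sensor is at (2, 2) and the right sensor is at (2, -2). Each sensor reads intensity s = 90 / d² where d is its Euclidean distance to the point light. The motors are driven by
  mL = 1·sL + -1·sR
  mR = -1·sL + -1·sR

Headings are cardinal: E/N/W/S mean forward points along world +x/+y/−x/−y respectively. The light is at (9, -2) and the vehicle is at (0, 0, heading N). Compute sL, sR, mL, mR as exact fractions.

90/137 18/13 -1296/1781 -3636/1781

left sensor world pos  = (-2, 2); dL² = 137
right sensor world pos = (2, 2); dR² = 65
sL = 90/137 = 90/137
sR = 90/65 = 18/13
mL = 1·sL + -1·sR = -1296/1781
mR = -1·sL + -1·sR = -3636/1781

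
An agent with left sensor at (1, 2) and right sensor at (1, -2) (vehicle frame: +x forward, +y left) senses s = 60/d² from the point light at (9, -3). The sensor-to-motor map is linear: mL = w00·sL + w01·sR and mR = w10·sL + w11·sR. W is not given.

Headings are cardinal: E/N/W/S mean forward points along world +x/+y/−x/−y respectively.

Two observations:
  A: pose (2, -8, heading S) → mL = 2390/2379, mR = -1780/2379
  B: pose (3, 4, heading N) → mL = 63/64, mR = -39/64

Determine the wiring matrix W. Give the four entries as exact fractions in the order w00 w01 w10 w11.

obs A: pose=(2,-8,S) → sL=60/61, sR=20/39, mL=2390/2379, mR=-1780/2379
obs B: pose=(3,4,N) → sL=15/32, sR=3/4, mL=63/64, mR=-39/64
sensor matrix S = [[60/61, 20/39], [15/32, 3/4]]; det S = 3155/6344
solve [mL_A; mL_B] = S·[w00; w01] and [mR_A; mR_B] = S·[w10; w11]:
  w00 = 1/2, w01 = 1, w10 = -1/2, w11 = -1/2

1/2 1 -1/2 -1/2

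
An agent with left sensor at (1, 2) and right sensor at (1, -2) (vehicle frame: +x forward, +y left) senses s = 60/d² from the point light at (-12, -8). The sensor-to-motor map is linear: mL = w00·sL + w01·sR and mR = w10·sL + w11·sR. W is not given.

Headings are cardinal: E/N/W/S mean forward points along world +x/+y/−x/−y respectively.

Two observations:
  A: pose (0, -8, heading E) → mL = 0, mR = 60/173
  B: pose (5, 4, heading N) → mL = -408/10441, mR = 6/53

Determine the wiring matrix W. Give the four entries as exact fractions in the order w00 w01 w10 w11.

-1 1 0 1

obs A: pose=(0,-8,E) → sL=60/173, sR=60/173, mL=0, mR=60/173
obs B: pose=(5,4,N) → sL=30/197, sR=6/53, mL=-408/10441, mR=6/53
sensor matrix S = [[60/173, 60/173], [30/197, 6/53]]; det S = -24480/1806293
solve [mL_A; mL_B] = S·[w00; w01] and [mR_A; mR_B] = S·[w10; w11]:
  w00 = -1, w01 = 1, w10 = 0, w11 = 1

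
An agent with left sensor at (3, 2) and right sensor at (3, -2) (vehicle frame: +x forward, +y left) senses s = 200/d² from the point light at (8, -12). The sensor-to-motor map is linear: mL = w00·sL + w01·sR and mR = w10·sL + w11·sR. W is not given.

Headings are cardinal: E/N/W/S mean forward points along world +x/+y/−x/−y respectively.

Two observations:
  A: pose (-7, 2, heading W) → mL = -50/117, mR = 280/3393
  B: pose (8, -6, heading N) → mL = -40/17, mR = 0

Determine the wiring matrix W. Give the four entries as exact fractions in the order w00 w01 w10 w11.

obs A: pose=(-7,2,W) → sL=50/117, sR=10/29, mL=-50/117, mR=280/3393
obs B: pose=(8,-6,N) → sL=40/17, sR=40/17, mL=-40/17, mR=0
sensor matrix S = [[50/117, 10/29], [40/17, 40/17]]; det S = 11200/57681
solve [mL_A; mL_B] = S·[w00; w01] and [mR_A; mR_B] = S·[w10; w11]:
  w00 = -1, w01 = 0, w10 = 1, w11 = -1

-1 0 1 -1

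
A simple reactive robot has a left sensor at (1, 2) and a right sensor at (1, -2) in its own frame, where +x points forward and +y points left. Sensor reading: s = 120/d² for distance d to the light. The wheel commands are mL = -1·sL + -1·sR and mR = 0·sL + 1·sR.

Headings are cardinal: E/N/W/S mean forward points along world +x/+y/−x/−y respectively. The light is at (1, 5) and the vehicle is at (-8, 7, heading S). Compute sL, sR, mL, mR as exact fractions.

left sensor world pos  = (-6, 6); dL² = 50
right sensor world pos = (-10, 6); dR² = 122
sL = 120/50 = 12/5
sR = 120/122 = 60/61
mL = -1·sL + -1·sR = -1032/305
mR = 0·sL + 1·sR = 60/61

12/5 60/61 -1032/305 60/61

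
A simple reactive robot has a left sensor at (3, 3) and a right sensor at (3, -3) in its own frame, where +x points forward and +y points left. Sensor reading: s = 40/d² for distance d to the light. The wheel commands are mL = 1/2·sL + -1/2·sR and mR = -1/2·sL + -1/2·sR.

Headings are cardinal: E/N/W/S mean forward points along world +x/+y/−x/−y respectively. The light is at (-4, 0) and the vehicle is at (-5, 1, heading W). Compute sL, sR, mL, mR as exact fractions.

2 5/4 3/8 -13/8

left sensor world pos  = (-8, -2); dL² = 20
right sensor world pos = (-8, 4); dR² = 32
sL = 40/20 = 2
sR = 40/32 = 5/4
mL = 1/2·sL + -1/2·sR = 3/8
mR = -1/2·sL + -1/2·sR = -13/8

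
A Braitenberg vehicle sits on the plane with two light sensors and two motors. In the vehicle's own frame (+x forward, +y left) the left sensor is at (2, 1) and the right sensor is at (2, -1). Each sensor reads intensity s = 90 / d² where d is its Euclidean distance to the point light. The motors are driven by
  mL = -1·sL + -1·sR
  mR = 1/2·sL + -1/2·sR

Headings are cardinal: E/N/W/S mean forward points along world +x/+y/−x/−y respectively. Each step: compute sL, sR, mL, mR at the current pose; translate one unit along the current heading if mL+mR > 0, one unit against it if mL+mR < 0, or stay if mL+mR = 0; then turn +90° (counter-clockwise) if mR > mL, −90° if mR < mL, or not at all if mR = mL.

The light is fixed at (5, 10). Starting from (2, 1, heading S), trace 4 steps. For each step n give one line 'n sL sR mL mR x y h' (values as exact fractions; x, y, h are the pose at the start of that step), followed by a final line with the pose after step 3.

0 18/25 90/137 -4716/3425 108/3425 2 1 S
1 9/5 45/41 -594/205 72/205 2 2 E
2 90/61 2 -212/61 -16/61 1 2 N
3 45/68 9/10 -531/340 -81/680 1 1 W
final 2 1 S

n=0: pose=(2,1,S); sL=18/25, sR=90/137; mL=-4716/3425, mR=108/3425; mL+mR=-4608/3425 → advance -1; mR−mL=4824/3425 → turn +1·90°
n=1: pose=(2,2,E); sL=9/5, sR=45/41; mL=-594/205, mR=72/205; mL+mR=-522/205 → advance -1; mR−mL=666/205 → turn +1·90°
n=2: pose=(1,2,N); sL=90/61, sR=2; mL=-212/61, mR=-16/61; mL+mR=-228/61 → advance -1; mR−mL=196/61 → turn +1·90°
n=3: pose=(1,1,W); sL=45/68, sR=9/10; mL=-531/340, mR=-81/680; mL+mR=-1143/680 → advance -1; mR−mL=981/680 → turn +1·90°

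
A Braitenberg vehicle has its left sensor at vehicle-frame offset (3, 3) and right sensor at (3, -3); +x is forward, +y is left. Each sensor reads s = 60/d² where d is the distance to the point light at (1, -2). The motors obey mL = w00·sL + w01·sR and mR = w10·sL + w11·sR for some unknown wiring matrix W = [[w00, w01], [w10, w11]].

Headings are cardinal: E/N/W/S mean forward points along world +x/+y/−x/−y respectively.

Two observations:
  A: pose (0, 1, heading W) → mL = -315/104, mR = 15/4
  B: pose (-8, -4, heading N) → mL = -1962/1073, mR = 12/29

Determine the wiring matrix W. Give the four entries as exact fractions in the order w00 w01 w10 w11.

-1/2 -1 1 0

obs A: pose=(0,1,W) → sL=15/4, sR=15/13, mL=-315/104, mR=15/4
obs B: pose=(-8,-4,N) → sL=12/29, sR=60/37, mL=-1962/1073, mR=12/29
sensor matrix S = [[15/4, 15/13], [12/29, 60/37]]; det S = 78165/13949
solve [mL_A; mL_B] = S·[w00; w01] and [mR_A; mR_B] = S·[w10; w11]:
  w00 = -1/2, w01 = -1, w10 = 1, w11 = 0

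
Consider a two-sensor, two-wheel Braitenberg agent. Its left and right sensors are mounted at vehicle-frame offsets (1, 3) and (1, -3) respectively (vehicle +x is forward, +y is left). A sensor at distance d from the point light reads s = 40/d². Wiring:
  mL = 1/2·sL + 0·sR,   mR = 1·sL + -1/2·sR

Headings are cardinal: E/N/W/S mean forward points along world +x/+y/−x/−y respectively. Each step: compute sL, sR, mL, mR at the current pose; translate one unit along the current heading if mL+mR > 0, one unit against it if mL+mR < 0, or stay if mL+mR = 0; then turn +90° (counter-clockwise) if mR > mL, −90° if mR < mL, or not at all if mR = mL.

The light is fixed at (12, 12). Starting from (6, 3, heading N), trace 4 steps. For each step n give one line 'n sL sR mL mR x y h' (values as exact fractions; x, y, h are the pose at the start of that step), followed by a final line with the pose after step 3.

0 8/29 40/73 4/29 4/2117 6 3 N
1 4/5 20/73 2/5 242/365 6 4 E
2 40/113 40/53 20/113 -140/5989 7 4 N
3 5/4 10/29 5/8 125/116 7 5 E
final 8 5 N

n=0: pose=(6,3,N); sL=8/29, sR=40/73; mL=4/29, mR=4/2117; mL+mR=296/2117 → advance +1; mR−mL=-288/2117 → turn -1·90°
n=1: pose=(6,4,E); sL=4/5, sR=20/73; mL=2/5, mR=242/365; mL+mR=388/365 → advance +1; mR−mL=96/365 → turn +1·90°
n=2: pose=(7,4,N); sL=40/113, sR=40/53; mL=20/113, mR=-140/5989; mL+mR=920/5989 → advance +1; mR−mL=-1200/5989 → turn -1·90°
n=3: pose=(7,5,E); sL=5/4, sR=10/29; mL=5/8, mR=125/116; mL+mR=395/232 → advance +1; mR−mL=105/232 → turn +1·90°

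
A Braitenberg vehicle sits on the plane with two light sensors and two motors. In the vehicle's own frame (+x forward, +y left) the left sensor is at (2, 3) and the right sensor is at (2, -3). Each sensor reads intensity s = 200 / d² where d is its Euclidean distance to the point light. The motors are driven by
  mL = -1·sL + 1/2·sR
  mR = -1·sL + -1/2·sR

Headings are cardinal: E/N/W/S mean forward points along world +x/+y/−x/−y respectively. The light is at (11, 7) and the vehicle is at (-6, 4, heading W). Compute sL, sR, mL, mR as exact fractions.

200/397 200/361 -32500/143317 -111900/143317

left sensor world pos  = (-8, 1); dL² = 397
right sensor world pos = (-8, 7); dR² = 361
sL = 200/397 = 200/397
sR = 200/361 = 200/361
mL = -1·sL + 1/2·sR = -32500/143317
mR = -1·sL + -1/2·sR = -111900/143317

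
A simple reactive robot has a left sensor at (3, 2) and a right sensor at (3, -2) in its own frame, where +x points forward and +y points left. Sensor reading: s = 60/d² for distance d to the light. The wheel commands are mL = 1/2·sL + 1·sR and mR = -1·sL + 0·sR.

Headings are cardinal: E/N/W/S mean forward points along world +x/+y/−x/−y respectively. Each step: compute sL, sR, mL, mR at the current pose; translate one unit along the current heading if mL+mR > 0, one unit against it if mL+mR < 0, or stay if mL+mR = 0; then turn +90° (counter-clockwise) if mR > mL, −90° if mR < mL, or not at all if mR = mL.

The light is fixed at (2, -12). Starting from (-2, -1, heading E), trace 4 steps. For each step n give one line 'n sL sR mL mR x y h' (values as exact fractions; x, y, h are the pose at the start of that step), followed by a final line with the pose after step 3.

n=0: pose=(-2,-1,E); sL=6/17, sR=30/41; mL=633/697, mR=-6/17; mL+mR=387/697 → advance +1; mR−mL=-879/697 → turn -1·90°
n=1: pose=(-1,-1,S); sL=12/13, sR=60/89; mL=1314/1157, mR=-12/13; mL+mR=246/1157 → advance +1; mR−mL=-2382/1157 → turn -1·90°
n=2: pose=(-1,-2,W); sL=3/5, sR=1/3; mL=19/30, mR=-3/5; mL+mR=1/30 → advance +1; mR−mL=-37/30 → turn -1·90°
n=3: pose=(-2,-2,N); sL=12/41, sR=60/173; mL=3498/7093, mR=-12/41; mL+mR=1422/7093 → advance +1; mR−mL=-5574/7093 → turn -1·90°

0 6/17 30/41 633/697 -6/17 -2 -1 E
1 12/13 60/89 1314/1157 -12/13 -1 -1 S
2 3/5 1/3 19/30 -3/5 -1 -2 W
3 12/41 60/173 3498/7093 -12/41 -2 -2 N
final -2 -1 E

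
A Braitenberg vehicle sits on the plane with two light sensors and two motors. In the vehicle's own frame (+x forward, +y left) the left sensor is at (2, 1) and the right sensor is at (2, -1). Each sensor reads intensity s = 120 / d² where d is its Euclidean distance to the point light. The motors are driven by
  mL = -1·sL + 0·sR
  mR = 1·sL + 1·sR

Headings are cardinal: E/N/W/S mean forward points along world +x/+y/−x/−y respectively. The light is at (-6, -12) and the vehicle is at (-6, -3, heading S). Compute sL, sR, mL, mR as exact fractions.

left sensor world pos  = (-5, -5); dL² = 50
right sensor world pos = (-7, -5); dR² = 50
sL = 120/50 = 12/5
sR = 120/50 = 12/5
mL = -1·sL + 0·sR = -12/5
mR = 1·sL + 1·sR = 24/5

12/5 12/5 -12/5 24/5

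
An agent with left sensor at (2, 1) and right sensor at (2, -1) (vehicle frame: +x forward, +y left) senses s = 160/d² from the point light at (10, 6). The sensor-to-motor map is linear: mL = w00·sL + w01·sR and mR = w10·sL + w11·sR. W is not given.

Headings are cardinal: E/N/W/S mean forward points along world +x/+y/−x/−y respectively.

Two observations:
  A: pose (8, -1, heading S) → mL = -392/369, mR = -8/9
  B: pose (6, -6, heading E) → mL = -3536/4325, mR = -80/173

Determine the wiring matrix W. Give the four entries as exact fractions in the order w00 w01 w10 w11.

obs A: pose=(8,-1,S) → sL=80/41, sR=16/9, mL=-392/369, mR=-8/9
obs B: pose=(6,-6,E) → sL=32/25, sR=160/173, mL=-3536/4325, mR=-80/173
sensor matrix S = [[80/41, 16/9], [32/25, 160/173]]; det S = -751616/1595925
solve [mL_A; mL_B] = S·[w00; w01] and [mR_A; mR_B] = S·[w10; w11]:
  w00 = -1, w01 = 1/2, w10 = 0, w11 = -1/2

-1 1/2 0 -1/2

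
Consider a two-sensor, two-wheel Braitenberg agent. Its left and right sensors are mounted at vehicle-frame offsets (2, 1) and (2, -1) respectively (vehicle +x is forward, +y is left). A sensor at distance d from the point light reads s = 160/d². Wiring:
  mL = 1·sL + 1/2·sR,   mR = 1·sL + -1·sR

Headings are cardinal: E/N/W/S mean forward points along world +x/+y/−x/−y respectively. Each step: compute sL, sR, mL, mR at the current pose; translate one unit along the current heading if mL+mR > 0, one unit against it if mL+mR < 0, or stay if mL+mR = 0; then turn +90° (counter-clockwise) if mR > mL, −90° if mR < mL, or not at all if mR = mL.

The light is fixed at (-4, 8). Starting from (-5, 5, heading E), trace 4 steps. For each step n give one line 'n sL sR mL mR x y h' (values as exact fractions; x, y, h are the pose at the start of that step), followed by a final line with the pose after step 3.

n=0: pose=(-5,5,E); sL=32, sR=160/17; mL=624/17, mR=384/17; mL+mR=1008/17 → advance +1; mR−mL=-240/17 → turn -1·90°
n=1: pose=(-4,5,S); sL=80/13, sR=80/13; mL=120/13, mR=0; mL+mR=120/13 → advance +1; mR−mL=-120/13 → turn -1·90°
n=2: pose=(-4,4,W); sL=160/29, sR=160/13; mL=4400/377, mR=-2560/377; mL+mR=1840/377 → advance +1; mR−mL=-240/13 → turn -1·90°
n=3: pose=(-5,4,N); sL=20, sR=40; mL=40, mR=-20; mL+mR=20 → advance +1; mR−mL=-60 → turn -1·90°

0 32 160/17 624/17 384/17 -5 5 E
1 80/13 80/13 120/13 0 -4 5 S
2 160/29 160/13 4400/377 -2560/377 -4 4 W
3 20 40 40 -20 -5 4 N
final -5 5 E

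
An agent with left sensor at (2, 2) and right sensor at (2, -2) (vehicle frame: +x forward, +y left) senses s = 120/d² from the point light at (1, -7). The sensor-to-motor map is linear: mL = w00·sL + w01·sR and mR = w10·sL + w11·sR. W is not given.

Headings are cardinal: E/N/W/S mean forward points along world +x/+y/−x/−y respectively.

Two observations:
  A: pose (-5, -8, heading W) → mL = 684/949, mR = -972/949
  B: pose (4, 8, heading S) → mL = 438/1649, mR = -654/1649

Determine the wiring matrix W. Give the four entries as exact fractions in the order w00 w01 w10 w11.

1 -1/2 1/2 -1

obs A: pose=(-5,-8,W) → sL=120/73, sR=24/13, mL=684/949, mR=-972/949
obs B: pose=(4,8,S) → sL=60/97, sR=12/17, mL=438/1649, mR=-654/1649
sensor matrix S = [[120/73, 24/13], [60/97, 12/17]]; det S = 28800/1564901
solve [mL_A; mL_B] = S·[w00; w01] and [mR_A; mR_B] = S·[w10; w11]:
  w00 = 1, w01 = -1/2, w10 = 1/2, w11 = -1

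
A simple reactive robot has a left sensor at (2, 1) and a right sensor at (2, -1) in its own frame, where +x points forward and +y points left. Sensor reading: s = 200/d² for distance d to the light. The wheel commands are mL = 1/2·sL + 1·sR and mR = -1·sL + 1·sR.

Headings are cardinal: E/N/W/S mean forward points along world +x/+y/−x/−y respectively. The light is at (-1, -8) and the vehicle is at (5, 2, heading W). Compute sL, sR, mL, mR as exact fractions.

left sensor world pos  = (3, 1); dL² = 97
right sensor world pos = (3, 3); dR² = 137
sL = 200/97 = 200/97
sR = 200/137 = 200/137
mL = 1/2·sL + 1·sR = 33100/13289
mR = -1·sL + 1·sR = -8000/13289

200/97 200/137 33100/13289 -8000/13289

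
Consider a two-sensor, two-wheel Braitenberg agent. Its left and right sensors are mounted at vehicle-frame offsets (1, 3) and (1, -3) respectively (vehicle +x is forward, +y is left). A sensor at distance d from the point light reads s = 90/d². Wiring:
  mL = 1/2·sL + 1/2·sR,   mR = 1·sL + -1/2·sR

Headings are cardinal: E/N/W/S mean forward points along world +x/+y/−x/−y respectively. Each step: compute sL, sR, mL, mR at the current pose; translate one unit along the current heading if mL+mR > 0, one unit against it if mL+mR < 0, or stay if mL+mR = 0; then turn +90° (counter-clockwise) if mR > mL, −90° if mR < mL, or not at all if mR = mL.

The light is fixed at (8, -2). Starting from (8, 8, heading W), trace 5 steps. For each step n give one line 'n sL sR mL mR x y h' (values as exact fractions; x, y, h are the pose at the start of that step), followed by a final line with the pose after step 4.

n=0: pose=(8,8,W); sL=9/5, sR=9/17; mL=99/85, mR=261/170; mL+mR=27/10 → advance +1; mR−mL=63/170 → turn +1·90°
n=1: pose=(7,8,S); sL=18/17, sR=90/97; mL=1638/1649, mR=981/1649; mL+mR=27/17 → advance +1; mR−mL=-657/1649 → turn -1·90°
n=2: pose=(7,7,W); sL=9/4, sR=45/74; mL=423/296, mR=72/37; mL+mR=27/8 → advance +1; mR−mL=153/296 → turn +1·90°
n=3: pose=(6,7,S); sL=18/13, sR=90/89; mL=1386/1157, mR=1017/1157; mL+mR=27/13 → advance +1; mR−mL=-369/1157 → turn -1·90°
n=4: pose=(6,6,W); sL=45/17, sR=9/13; mL=369/221, mR=1017/442; mL+mR=135/34 → advance +1; mR−mL=279/442 → turn +1·90°

0 9/5 9/17 99/85 261/170 8 8 W
1 18/17 90/97 1638/1649 981/1649 7 8 S
2 9/4 45/74 423/296 72/37 7 7 W
3 18/13 90/89 1386/1157 1017/1157 6 7 S
4 45/17 9/13 369/221 1017/442 6 6 W
final 5 6 S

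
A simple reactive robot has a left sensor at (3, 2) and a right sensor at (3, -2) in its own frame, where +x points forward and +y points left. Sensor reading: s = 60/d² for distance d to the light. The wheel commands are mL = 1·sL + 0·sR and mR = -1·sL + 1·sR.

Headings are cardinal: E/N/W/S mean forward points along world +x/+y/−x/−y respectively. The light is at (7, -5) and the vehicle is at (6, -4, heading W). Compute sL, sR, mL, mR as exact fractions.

60/17 12/5 60/17 -96/85

left sensor world pos  = (3, -6); dL² = 17
right sensor world pos = (3, -2); dR² = 25
sL = 60/17 = 60/17
sR = 60/25 = 12/5
mL = 1·sL + 0·sR = 60/17
mR = -1·sL + 1·sR = -96/85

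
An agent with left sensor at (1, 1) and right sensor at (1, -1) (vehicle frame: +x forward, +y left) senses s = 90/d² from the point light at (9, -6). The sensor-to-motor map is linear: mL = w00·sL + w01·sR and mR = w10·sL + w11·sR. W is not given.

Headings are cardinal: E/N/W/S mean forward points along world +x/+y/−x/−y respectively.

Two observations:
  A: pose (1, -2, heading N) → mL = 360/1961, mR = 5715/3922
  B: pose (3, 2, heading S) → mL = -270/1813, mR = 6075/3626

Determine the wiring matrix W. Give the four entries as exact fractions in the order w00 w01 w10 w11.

-1/2 1/2 1 1/2

obs A: pose=(1,-2,N) → sL=45/53, sR=45/37, mL=360/1961, mR=5715/3922
obs B: pose=(3,2,S) → sL=45/37, sR=45/49, mL=-270/1813, mR=6075/3626
sensor matrix S = [[45/53, 45/37], [45/37, 45/49]]; det S = -2486700/3555293
solve [mL_A; mL_B] = S·[w00; w01] and [mR_A; mR_B] = S·[w10; w11]:
  w00 = -1/2, w01 = 1/2, w10 = 1, w11 = 1/2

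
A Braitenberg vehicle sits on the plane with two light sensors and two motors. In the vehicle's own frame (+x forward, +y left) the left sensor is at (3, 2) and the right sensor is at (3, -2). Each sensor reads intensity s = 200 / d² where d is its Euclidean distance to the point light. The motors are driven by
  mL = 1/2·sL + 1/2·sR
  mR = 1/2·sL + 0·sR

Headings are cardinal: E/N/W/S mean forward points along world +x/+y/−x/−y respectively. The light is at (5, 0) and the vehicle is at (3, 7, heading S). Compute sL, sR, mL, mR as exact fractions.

25/2 25/4 75/8 25/4

left sensor world pos  = (5, 4); dL² = 16
right sensor world pos = (1, 4); dR² = 32
sL = 200/16 = 25/2
sR = 200/32 = 25/4
mL = 1/2·sL + 1/2·sR = 75/8
mR = 1/2·sL + 0·sR = 25/4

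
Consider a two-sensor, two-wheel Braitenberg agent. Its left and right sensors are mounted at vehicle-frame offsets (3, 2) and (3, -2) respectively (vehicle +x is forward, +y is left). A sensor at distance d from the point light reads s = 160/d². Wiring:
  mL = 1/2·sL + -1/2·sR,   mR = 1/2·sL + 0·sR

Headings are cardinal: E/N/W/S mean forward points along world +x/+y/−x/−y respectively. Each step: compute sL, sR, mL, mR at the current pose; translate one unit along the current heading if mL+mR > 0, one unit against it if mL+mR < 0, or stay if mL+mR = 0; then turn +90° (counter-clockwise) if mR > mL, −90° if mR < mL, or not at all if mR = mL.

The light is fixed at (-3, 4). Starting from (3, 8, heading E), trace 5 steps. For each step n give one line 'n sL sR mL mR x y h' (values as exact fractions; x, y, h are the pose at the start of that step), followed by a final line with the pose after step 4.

n=0: pose=(3,8,E); sL=160/117, sR=32/17; mL=-512/1989, mR=80/117; mL+mR=848/1989 → advance +1; mR−mL=16/17 → turn +1·90°
n=1: pose=(4,8,N); sL=80/37, sR=16/13; mL=224/481, mR=40/37; mL+mR=744/481 → advance +1; mR−mL=8/13 → turn +1·90°
n=2: pose=(4,9,W); sL=32/5, sR=32/13; mL=128/65, mR=16/5; mL+mR=336/65 → advance +1; mR−mL=16/13 → turn +1·90°
n=3: pose=(3,9,S); sL=40/17, sR=8; mL=-48/17, mR=20/17; mL+mR=-28/17 → advance -1; mR−mL=4 → turn +1·90°
n=4: pose=(3,10,E); sL=32/29, sR=160/97; mL=-768/2813, mR=16/29; mL+mR=784/2813 → advance +1; mR−mL=80/97 → turn +1·90°

0 160/117 32/17 -512/1989 80/117 3 8 E
1 80/37 16/13 224/481 40/37 4 8 N
2 32/5 32/13 128/65 16/5 4 9 W
3 40/17 8 -48/17 20/17 3 9 S
4 32/29 160/97 -768/2813 16/29 3 10 E
final 4 10 N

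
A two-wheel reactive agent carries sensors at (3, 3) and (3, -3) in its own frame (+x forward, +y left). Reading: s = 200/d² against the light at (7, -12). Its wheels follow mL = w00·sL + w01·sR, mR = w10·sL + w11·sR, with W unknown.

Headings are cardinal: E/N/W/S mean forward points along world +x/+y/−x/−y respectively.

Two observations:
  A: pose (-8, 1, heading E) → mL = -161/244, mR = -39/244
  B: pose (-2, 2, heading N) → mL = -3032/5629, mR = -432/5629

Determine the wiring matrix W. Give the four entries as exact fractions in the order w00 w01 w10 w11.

obs A: pose=(-8,1,E) → sL=1/2, sR=50/61, mL=-161/244, mR=-39/244
obs B: pose=(-2,2,N) → sL=200/433, sR=8/13, mL=-3032/5629, mR=-432/5629
sensor matrix S = [[1/2, 50/61], [200/433, 8/13]]; det S = -24348/343369
solve [mL_A; mL_B] = S·[w00; w01] and [mR_A; mR_B] = S·[w10; w11]:
  w00 = -1/2, w01 = -1/2, w10 = 1/2, w11 = -1/2

-1/2 -1/2 1/2 -1/2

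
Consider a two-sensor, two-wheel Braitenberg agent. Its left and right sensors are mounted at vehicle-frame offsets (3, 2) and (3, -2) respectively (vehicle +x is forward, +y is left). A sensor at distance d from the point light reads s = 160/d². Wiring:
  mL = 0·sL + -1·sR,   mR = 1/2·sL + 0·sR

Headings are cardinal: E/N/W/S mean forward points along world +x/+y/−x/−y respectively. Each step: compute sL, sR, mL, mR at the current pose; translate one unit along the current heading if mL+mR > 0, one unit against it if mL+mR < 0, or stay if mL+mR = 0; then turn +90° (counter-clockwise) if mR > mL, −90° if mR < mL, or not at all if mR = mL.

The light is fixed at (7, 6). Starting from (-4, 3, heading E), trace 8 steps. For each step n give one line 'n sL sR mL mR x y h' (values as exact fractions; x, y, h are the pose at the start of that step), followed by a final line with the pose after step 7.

n=0: pose=(-4,3,E); sL=32/13, sR=160/89; mL=-160/89, mR=16/13; mL+mR=-656/1157 → advance -1; mR−mL=3504/1157 → turn +1·90°
n=1: pose=(-5,3,N); sL=40/49, sR=8/5; mL=-8/5, mR=20/49; mL+mR=-292/245 → advance -1; mR−mL=492/245 → turn +1·90°
n=2: pose=(-5,2,W); sL=160/261, sR=160/229; mL=-160/229, mR=80/261; mL+mR=-23440/59769 → advance -1; mR−mL=60080/59769 → turn +1·90°
n=3: pose=(-4,2,S); sL=16/13, sR=80/109; mL=-80/109, mR=8/13; mL+mR=-168/1417 → advance -1; mR−mL=1912/1417 → turn +1·90°
n=4: pose=(-4,3,E); sL=32/13, sR=160/89; mL=-160/89, mR=16/13; mL+mR=-656/1157 → advance -1; mR−mL=3504/1157 → turn +1·90°
n=5: pose=(-5,3,N); sL=40/49, sR=8/5; mL=-8/5, mR=20/49; mL+mR=-292/245 → advance -1; mR−mL=492/245 → turn +1·90°
n=6: pose=(-5,2,W); sL=160/261, sR=160/229; mL=-160/229, mR=80/261; mL+mR=-23440/59769 → advance -1; mR−mL=60080/59769 → turn +1·90°
n=7: pose=(-4,2,S); sL=16/13, sR=80/109; mL=-80/109, mR=8/13; mL+mR=-168/1417 → advance -1; mR−mL=1912/1417 → turn +1·90°

0 32/13 160/89 -160/89 16/13 -4 3 E
1 40/49 8/5 -8/5 20/49 -5 3 N
2 160/261 160/229 -160/229 80/261 -5 2 W
3 16/13 80/109 -80/109 8/13 -4 2 S
4 32/13 160/89 -160/89 16/13 -4 3 E
5 40/49 8/5 -8/5 20/49 -5 3 N
6 160/261 160/229 -160/229 80/261 -5 2 W
7 16/13 80/109 -80/109 8/13 -4 2 S
final -4 3 E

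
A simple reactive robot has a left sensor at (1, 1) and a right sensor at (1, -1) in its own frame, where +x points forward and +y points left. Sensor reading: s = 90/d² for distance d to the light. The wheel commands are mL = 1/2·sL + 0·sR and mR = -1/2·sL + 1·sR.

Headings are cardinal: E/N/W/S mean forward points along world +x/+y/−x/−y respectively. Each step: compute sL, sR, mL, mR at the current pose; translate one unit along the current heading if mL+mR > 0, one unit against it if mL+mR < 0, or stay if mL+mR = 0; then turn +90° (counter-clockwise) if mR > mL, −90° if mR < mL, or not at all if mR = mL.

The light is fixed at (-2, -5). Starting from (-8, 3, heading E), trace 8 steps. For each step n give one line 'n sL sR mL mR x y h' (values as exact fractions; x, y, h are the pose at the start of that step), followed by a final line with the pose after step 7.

n=0: pose=(-8,3,E); sL=45/53, sR=45/37; mL=45/106, mR=3105/3922; mL+mR=45/37 → advance +1; mR−mL=720/1961 → turn +1·90°
n=1: pose=(-7,3,N); sL=10/13, sR=90/97; mL=5/13, mR=685/1261; mL+mR=90/97 → advance +1; mR−mL=200/1261 → turn +1·90°
n=2: pose=(-7,4,W); sL=9/10, sR=45/68; mL=9/20, mR=18/85; mL+mR=45/68 → advance +1; mR−mL=-81/340 → turn -1·90°
n=3: pose=(-8,4,N); sL=90/149, sR=18/25; mL=45/149, mR=1557/3725; mL+mR=18/25 → advance +1; mR−mL=432/3725 → turn +1·90°
n=4: pose=(-8,5,W); sL=9/13, sR=9/17; mL=9/26, mR=81/442; mL+mR=9/17 → advance +1; mR−mL=-36/221 → turn -1·90°
n=5: pose=(-9,5,N); sL=18/37, sR=90/157; mL=9/37, mR=1917/5809; mL+mR=90/157 → advance +1; mR−mL=504/5809 → turn +1·90°
n=6: pose=(-9,6,W); sL=45/82, sR=45/104; mL=45/164, mR=675/4264; mL+mR=45/104 → advance +1; mR−mL=-495/4264 → turn -1·90°
n=7: pose=(-10,6,N); sL=2/5, sR=90/193; mL=1/5, mR=257/965; mL+mR=90/193 → advance +1; mR−mL=64/965 → turn +1·90°

0 45/53 45/37 45/106 3105/3922 -8 3 E
1 10/13 90/97 5/13 685/1261 -7 3 N
2 9/10 45/68 9/20 18/85 -7 4 W
3 90/149 18/25 45/149 1557/3725 -8 4 N
4 9/13 9/17 9/26 81/442 -8 5 W
5 18/37 90/157 9/37 1917/5809 -9 5 N
6 45/82 45/104 45/164 675/4264 -9 6 W
7 2/5 90/193 1/5 257/965 -10 6 N
final -10 7 W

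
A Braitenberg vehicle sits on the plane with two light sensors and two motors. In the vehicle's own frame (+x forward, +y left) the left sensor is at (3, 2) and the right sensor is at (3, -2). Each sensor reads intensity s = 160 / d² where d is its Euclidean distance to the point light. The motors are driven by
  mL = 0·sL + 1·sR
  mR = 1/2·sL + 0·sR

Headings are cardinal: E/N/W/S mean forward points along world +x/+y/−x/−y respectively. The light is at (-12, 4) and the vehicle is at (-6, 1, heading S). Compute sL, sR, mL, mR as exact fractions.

8/5 40/13 40/13 4/5

left sensor world pos  = (-4, -2); dL² = 100
right sensor world pos = (-8, -2); dR² = 52
sL = 160/100 = 8/5
sR = 160/52 = 40/13
mL = 0·sL + 1·sR = 40/13
mR = 1/2·sL + 0·sR = 4/5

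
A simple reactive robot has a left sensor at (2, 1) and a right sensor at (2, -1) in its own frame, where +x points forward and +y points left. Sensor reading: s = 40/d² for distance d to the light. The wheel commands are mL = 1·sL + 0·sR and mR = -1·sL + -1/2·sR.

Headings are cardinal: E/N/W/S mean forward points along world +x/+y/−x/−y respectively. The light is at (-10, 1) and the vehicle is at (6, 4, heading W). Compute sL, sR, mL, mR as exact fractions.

left sensor world pos  = (4, 3); dL² = 200
right sensor world pos = (4, 5); dR² = 212
sL = 40/200 = 1/5
sR = 40/212 = 10/53
mL = 1·sL + 0·sR = 1/5
mR = -1·sL + -1/2·sR = -78/265

1/5 10/53 1/5 -78/265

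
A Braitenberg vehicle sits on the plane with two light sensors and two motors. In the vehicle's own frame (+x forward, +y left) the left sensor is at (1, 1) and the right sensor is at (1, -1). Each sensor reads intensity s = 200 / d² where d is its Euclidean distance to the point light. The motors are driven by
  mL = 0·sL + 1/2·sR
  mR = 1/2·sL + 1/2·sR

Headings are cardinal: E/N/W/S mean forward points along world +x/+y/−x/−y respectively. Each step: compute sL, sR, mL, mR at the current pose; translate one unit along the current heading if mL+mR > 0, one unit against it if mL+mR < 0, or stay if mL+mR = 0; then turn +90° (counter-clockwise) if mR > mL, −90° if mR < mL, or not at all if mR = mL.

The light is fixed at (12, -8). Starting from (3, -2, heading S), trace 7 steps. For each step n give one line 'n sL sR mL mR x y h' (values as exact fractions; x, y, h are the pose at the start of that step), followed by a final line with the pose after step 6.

0 200/89 8/5 4/5 856/445 3 -2 S
1 2 5/2 5/4 9/4 3 -3 E
2 200/117 40/17 20/17 4040/1989 4 -3 N
3 100/53 20/13 10/13 1180/689 4 -2 W
4 200/89 8/5 4/5 856/445 3 -2 S
5 2 5/2 5/4 9/4 3 -3 E
6 200/117 40/17 20/17 4040/1989 4 -3 N
final 4 -2 W

n=0: pose=(3,-2,S); sL=200/89, sR=8/5; mL=4/5, mR=856/445; mL+mR=1212/445 → advance +1; mR−mL=100/89 → turn +1·90°
n=1: pose=(3,-3,E); sL=2, sR=5/2; mL=5/4, mR=9/4; mL+mR=7/2 → advance +1; mR−mL=1 → turn +1·90°
n=2: pose=(4,-3,N); sL=200/117, sR=40/17; mL=20/17, mR=4040/1989; mL+mR=6380/1989 → advance +1; mR−mL=100/117 → turn +1·90°
n=3: pose=(4,-2,W); sL=100/53, sR=20/13; mL=10/13, mR=1180/689; mL+mR=1710/689 → advance +1; mR−mL=50/53 → turn +1·90°
n=4: pose=(3,-2,S); sL=200/89, sR=8/5; mL=4/5, mR=856/445; mL+mR=1212/445 → advance +1; mR−mL=100/89 → turn +1·90°
n=5: pose=(3,-3,E); sL=2, sR=5/2; mL=5/4, mR=9/4; mL+mR=7/2 → advance +1; mR−mL=1 → turn +1·90°
n=6: pose=(4,-3,N); sL=200/117, sR=40/17; mL=20/17, mR=4040/1989; mL+mR=6380/1989 → advance +1; mR−mL=100/117 → turn +1·90°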